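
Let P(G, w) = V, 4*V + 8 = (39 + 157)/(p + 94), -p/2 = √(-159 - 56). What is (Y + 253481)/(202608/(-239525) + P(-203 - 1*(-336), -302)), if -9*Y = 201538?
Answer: -14210091623577850/146357286723 - 2604940827238750*I*√215/6293363329089 ≈ -97092.0 - 6069.2*I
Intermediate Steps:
Y = -201538/9 (Y = -⅑*201538 = -201538/9 ≈ -22393.)
p = -2*I*√215 (p = -2*√(-159 - 56) = -2*I*√215 ≈ -29.326*I)
V = -2 + 49/(94 - 2*I*√215) (V = -2 + ((39 + 157)/(-2*I*√215 + 94))/4 = -2 + (196/(94 - 2*I*√215))/4 = -2 + 49/(94 - 2*I*√215) ≈ -1.525 + 0.1482*I)
P(G, w) = -7393/4848 + 49*I*√215/4848
(Y + 253481)/(202608/(-239525) + P(-203 - 1*(-336), -302)) = (-201538/9 + 253481)/(202608/(-239525) + (-7393/4848 + 49*I*√215/4848)) = 2079791/(9*(202608*(-1/239525) + (-7393/4848 + 49*I*√215/4848))) = 2079791/(9*(-3024/3575 + (-7393/4848 + 49*I*√215/4848))) = 2079791/(9*(-41090327/17331600 + 49*I*√215/4848))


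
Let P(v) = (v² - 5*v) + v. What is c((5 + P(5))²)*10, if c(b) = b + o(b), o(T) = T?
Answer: 2000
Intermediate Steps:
P(v) = v² - 4*v
c(b) = 2*b (c(b) = b + b = 2*b)
c((5 + P(5))²)*10 = (2*(5 + 5*(-4 + 5))²)*10 = (2*(5 + 5*1)²)*10 = (2*(5 + 5)²)*10 = (2*10²)*10 = (2*100)*10 = 200*10 = 2000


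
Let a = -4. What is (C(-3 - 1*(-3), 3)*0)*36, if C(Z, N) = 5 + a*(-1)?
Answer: 0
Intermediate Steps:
C(Z, N) = 9 (C(Z, N) = 5 - 4*(-1) = 5 + 4 = 9)
(C(-3 - 1*(-3), 3)*0)*36 = (9*0)*36 = 0*36 = 0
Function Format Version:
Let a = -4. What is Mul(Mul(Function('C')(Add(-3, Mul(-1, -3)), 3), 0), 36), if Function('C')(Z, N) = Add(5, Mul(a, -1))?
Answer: 0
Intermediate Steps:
Function('C')(Z, N) = 9 (Function('C')(Z, N) = Add(5, Mul(-4, -1)) = Add(5, 4) = 9)
Mul(Mul(Function('C')(Add(-3, Mul(-1, -3)), 3), 0), 36) = Mul(Mul(9, 0), 36) = Mul(0, 36) = 0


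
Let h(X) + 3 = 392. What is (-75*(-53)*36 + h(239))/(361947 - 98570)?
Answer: 143489/263377 ≈ 0.54480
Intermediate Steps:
h(X) = 389 (h(X) = -3 + 392 = 389)
(-75*(-53)*36 + h(239))/(361947 - 98570) = (-75*(-53)*36 + 389)/(361947 - 98570) = (3975*36 + 389)/263377 = (143100 + 389)*(1/263377) = 143489*(1/263377) = 143489/263377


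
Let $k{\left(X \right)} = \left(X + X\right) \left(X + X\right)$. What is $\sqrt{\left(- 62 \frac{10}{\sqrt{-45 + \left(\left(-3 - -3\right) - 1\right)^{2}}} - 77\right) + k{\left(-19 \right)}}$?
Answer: $\frac{\sqrt{165407 + 3410 i \sqrt{11}}}{11} \approx 36.995 + 1.2633 i$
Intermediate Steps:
$k{\left(X \right)} = 4 X^{2}$ ($k{\left(X \right)} = 2 X 2 X = 4 X^{2}$)
$\sqrt{\left(- 62 \frac{10}{\sqrt{-45 + \left(\left(-3 - -3\right) - 1\right)^{2}}} - 77\right) + k{\left(-19 \right)}} = \sqrt{\left(- 62 \frac{10}{\sqrt{-45 + \left(\left(-3 - -3\right) - 1\right)^{2}}} - 77\right) + 4 \left(-19\right)^{2}} = \sqrt{\left(- 62 \frac{10}{\sqrt{-45 + \left(\left(-3 + 3\right) - 1\right)^{2}}} - 77\right) + 4 \cdot 361} = \sqrt{\left(- 62 \frac{10}{\sqrt{-45 + \left(0 - 1\right)^{2}}} - 77\right) + 1444} = \sqrt{\left(- 62 \frac{10}{\sqrt{-45 + \left(-1\right)^{2}}} - 77\right) + 1444} = \sqrt{\left(- 62 \frac{10}{\sqrt{-45 + 1}} - 77\right) + 1444} = \sqrt{\left(- 62 \frac{10}{\sqrt{-44}} - 77\right) + 1444} = \sqrt{\left(- 62 \frac{10}{2 i \sqrt{11}} - 77\right) + 1444} = \sqrt{\left(- 62 \cdot 10 \left(- \frac{i \sqrt{11}}{22}\right) - 77\right) + 1444} = \sqrt{\left(- 62 \left(- \frac{5 i \sqrt{11}}{11}\right) - 77\right) + 1444} = \sqrt{\left(\frac{310 i \sqrt{11}}{11} - 77\right) + 1444} = \sqrt{\left(-77 + \frac{310 i \sqrt{11}}{11}\right) + 1444} = \sqrt{1367 + \frac{310 i \sqrt{11}}{11}}$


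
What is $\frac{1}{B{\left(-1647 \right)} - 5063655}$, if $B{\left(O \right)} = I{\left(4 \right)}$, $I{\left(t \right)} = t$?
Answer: $- \frac{1}{5063651} \approx -1.9749 \cdot 10^{-7}$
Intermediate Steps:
$B{\left(O \right)} = 4$
$\frac{1}{B{\left(-1647 \right)} - 5063655} = \frac{1}{4 - 5063655} = \frac{1}{-5063651} = - \frac{1}{5063651}$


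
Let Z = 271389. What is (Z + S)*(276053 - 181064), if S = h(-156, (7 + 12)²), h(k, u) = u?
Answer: 25813260750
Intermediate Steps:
S = 361 (S = (7 + 12)² = 19² = 361)
(Z + S)*(276053 - 181064) = (271389 + 361)*(276053 - 181064) = 271750*94989 = 25813260750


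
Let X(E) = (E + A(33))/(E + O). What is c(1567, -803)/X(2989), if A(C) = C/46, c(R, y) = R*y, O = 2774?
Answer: -333573078498/137527 ≈ -2.4255e+6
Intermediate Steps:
A(C) = C/46 (A(C) = C*(1/46) = C/46)
X(E) = (33/46 + E)/(2774 + E) (X(E) = (E + (1/46)*33)/(E + 2774) = (E + 33/46)/(2774 + E) = (33/46 + E)/(2774 + E))
c(1567, -803)/X(2989) = (1567*(-803))/(((33/46 + 2989)/(2774 + 2989))) = -1258301/((137527/46)/5763) = -1258301/((1/5763)*(137527/46)) = -1258301/137527/265098 = -1258301*265098/137527 = -333573078498/137527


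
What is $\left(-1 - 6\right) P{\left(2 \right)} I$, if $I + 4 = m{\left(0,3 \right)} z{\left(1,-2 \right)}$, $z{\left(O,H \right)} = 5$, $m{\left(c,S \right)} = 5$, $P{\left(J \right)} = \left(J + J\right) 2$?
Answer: $-1176$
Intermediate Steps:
$P{\left(J \right)} = 4 J$ ($P{\left(J \right)} = 2 J 2 = 4 J$)
$I = 21$ ($I = -4 + 5 \cdot 5 = -4 + 25 = 21$)
$\left(-1 - 6\right) P{\left(2 \right)} I = \left(-1 - 6\right) 4 \cdot 2 \cdot 21 = \left(-1 - 6\right) 8 \cdot 21 = \left(-7\right) 8 \cdot 21 = \left(-56\right) 21 = -1176$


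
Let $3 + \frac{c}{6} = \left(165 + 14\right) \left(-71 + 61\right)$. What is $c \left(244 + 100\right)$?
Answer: $-3700752$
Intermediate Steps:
$c = -10758$ ($c = -18 + 6 \left(165 + 14\right) \left(-71 + 61\right) = -18 + 6 \cdot 179 \left(-10\right) = -18 + 6 \left(-1790\right) = -18 - 10740 = -10758$)
$c \left(244 + 100\right) = - 10758 \left(244 + 100\right) = \left(-10758\right) 344 = -3700752$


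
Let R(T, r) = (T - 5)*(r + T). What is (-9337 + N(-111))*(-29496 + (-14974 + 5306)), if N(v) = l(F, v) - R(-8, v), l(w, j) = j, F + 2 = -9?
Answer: 430608180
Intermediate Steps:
F = -11 (F = -2 - 9 = -11)
R(T, r) = (-5 + T)*(T + r)
N(v) = -104 + 14*v (N(v) = v - ((-8)² - 5*(-8) - 5*v - 8*v) = v - (64 + 40 - 5*v - 8*v) = v - (104 - 13*v) = v + (-104 + 13*v) = -104 + 14*v)
(-9337 + N(-111))*(-29496 + (-14974 + 5306)) = (-9337 + (-104 + 14*(-111)))*(-29496 + (-14974 + 5306)) = (-9337 + (-104 - 1554))*(-29496 - 9668) = (-9337 - 1658)*(-39164) = -10995*(-39164) = 430608180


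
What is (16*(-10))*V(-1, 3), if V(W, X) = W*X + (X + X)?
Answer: -480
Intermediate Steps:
V(W, X) = 2*X + W*X (V(W, X) = W*X + 2*X = 2*X + W*X)
(16*(-10))*V(-1, 3) = (16*(-10))*(3*(2 - 1)) = -480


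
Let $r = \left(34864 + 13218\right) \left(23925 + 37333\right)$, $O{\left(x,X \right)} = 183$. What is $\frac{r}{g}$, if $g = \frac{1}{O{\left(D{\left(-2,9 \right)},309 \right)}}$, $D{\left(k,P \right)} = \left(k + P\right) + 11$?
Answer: $539009509548$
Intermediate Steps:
$D{\left(k,P \right)} = 11 + P + k$ ($D{\left(k,P \right)} = \left(P + k\right) + 11 = 11 + P + k$)
$g = \frac{1}{183} \approx 0.0054645$
$r = 2945407156$ ($r = 48082 \cdot 61258 = 2945407156$)
$\frac{r}{g} = 2945407156 \frac{1}{\frac{1}{183}} = 2945407156 \cdot 183 = 539009509548$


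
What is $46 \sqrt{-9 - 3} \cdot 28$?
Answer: $2576 i \sqrt{3} \approx 4461.8 i$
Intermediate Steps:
$46 \sqrt{-9 - 3} \cdot 28 = 46 \sqrt{-12} \cdot 28 = 46 \cdot 2 i \sqrt{3} \cdot 28 = 92 i \sqrt{3} \cdot 28 = 2576 i \sqrt{3}$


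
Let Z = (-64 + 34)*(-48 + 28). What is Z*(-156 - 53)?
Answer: -125400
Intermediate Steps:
Z = 600 (Z = -30*(-20) = 600)
Z*(-156 - 53) = 600*(-156 - 53) = 600*(-209) = -125400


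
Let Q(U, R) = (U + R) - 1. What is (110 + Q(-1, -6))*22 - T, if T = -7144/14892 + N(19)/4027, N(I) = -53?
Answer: 33650606665/14992521 ≈ 2244.5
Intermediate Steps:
Q(U, R) = -1 + R + U (Q(U, R) = (R + U) - 1 = -1 + R + U)
T = -7389541/14992521 (T = -7144/14892 - 53/4027 = -7144*1/14892 - 53*1/4027 = -1786/3723 - 53/4027 = -7389541/14992521 ≈ -0.49288)
(110 + Q(-1, -6))*22 - T = (110 + (-1 - 6 - 1))*22 - 1*(-7389541/14992521) = (110 - 8)*22 + 7389541/14992521 = 102*22 + 7389541/14992521 = 2244 + 7389541/14992521 = 33650606665/14992521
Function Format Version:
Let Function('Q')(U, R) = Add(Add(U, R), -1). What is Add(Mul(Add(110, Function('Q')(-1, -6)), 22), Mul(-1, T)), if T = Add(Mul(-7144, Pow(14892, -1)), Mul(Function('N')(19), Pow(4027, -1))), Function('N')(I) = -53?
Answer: Rational(33650606665, 14992521) ≈ 2244.5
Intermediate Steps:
Function('Q')(U, R) = Add(-1, R, U) (Function('Q')(U, R) = Add(Add(R, U), -1) = Add(-1, R, U))
T = Rational(-7389541, 14992521) (T = Add(Mul(-7144, Pow(14892, -1)), Mul(-53, Pow(4027, -1))) = Add(Mul(-7144, Rational(1, 14892)), Mul(-53, Rational(1, 4027))) = Add(Rational(-1786, 3723), Rational(-53, 4027)) = Rational(-7389541, 14992521) ≈ -0.49288)
Add(Mul(Add(110, Function('Q')(-1, -6)), 22), Mul(-1, T)) = Add(Mul(Add(110, Add(-1, -6, -1)), 22), Mul(-1, Rational(-7389541, 14992521))) = Add(Mul(Add(110, -8), 22), Rational(7389541, 14992521)) = Add(Mul(102, 22), Rational(7389541, 14992521)) = Add(2244, Rational(7389541, 14992521)) = Rational(33650606665, 14992521)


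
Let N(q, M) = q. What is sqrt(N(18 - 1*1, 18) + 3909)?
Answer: sqrt(3926) ≈ 62.658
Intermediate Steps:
sqrt(N(18 - 1*1, 18) + 3909) = sqrt((18 - 1*1) + 3909) = sqrt((18 - 1) + 3909) = sqrt(17 + 3909) = sqrt(3926)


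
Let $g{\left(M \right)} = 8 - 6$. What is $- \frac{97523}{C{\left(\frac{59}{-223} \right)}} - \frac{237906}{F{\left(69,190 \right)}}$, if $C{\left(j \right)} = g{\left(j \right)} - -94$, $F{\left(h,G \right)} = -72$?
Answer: $\frac{219685}{96} \approx 2288.4$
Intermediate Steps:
$g{\left(M \right)} = 2$ ($g{\left(M \right)} = 8 - 6 = 2$)
$C{\left(j \right)} = 96$ ($C{\left(j \right)} = 2 - -94 = 2 + 94 = 96$)
$- \frac{97523}{C{\left(\frac{59}{-223} \right)}} - \frac{237906}{F{\left(69,190 \right)}} = - \frac{97523}{96} - \frac{237906}{-72} = \left(-97523\right) \frac{1}{96} - - \frac{13217}{4} = - \frac{97523}{96} + \frac{13217}{4} = \frac{219685}{96}$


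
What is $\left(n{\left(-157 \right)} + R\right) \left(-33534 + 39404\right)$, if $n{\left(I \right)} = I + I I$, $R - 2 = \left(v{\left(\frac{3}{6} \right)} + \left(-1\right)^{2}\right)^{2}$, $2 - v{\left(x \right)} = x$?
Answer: $\frac{287632935}{2} \approx 1.4382 \cdot 10^{8}$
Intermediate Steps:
$v{\left(x \right)} = 2 - x$
$R = \frac{33}{4}$ ($R = 2 + \left(\left(2 - \frac{3}{6}\right) + \left(-1\right)^{2}\right)^{2} = 2 + \left(\left(2 - 3 \cdot \frac{1}{6}\right) + 1\right)^{2} = 2 + \left(\left(2 - \frac{1}{2}\right) + 1\right)^{2} = 2 + \left(\frac{3}{2} + 1\right)^{2} = 2 + \left(\frac{5}{2}\right)^{2} = 2 + \frac{25}{4} = \frac{33}{4} \approx 8.25$)
$n{\left(I \right)} = I + I^{2}$
$\left(n{\left(-157 \right)} + R\right) \left(-33534 + 39404\right) = \left(- 157 \left(1 - 157\right) + \frac{33}{4}\right) \left(-33534 + 39404\right) = \left(\left(-157\right) \left(-156\right) + \frac{33}{4}\right) 5870 = \left(24492 + \frac{33}{4}\right) 5870 = \frac{98001}{4} \cdot 5870 = \frac{287632935}{2}$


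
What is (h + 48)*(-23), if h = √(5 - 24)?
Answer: -1104 - 23*I*√19 ≈ -1104.0 - 100.25*I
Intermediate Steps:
h = I*√19 (h = √(-19) = I*√19 ≈ 4.3589*I)
(h + 48)*(-23) = (I*√19 + 48)*(-23) = (48 + I*√19)*(-23) = -1104 - 23*I*√19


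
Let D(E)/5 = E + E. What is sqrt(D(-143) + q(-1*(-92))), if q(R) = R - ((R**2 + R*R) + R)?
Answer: I*sqrt(18358) ≈ 135.49*I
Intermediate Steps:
D(E) = 10*E (D(E) = 5*(E + E) = 5*(2*E) = 10*E)
q(R) = -2*R**2 (q(R) = R - ((R**2 + R**2) + R) = R - (2*R**2 + R) = R - (R + 2*R**2) = R + (-R - 2*R**2) = -2*R**2)
sqrt(D(-143) + q(-1*(-92))) = sqrt(10*(-143) - 2*(-1*(-92))**2) = sqrt(-1430 - 2*92**2) = sqrt(-1430 - 2*8464) = sqrt(-1430 - 16928) = sqrt(-18358) = I*sqrt(18358)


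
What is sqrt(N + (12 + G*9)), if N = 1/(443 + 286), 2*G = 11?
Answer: sqrt(179338)/54 ≈ 7.8423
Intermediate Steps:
G = 11/2 (G = (1/2)*11 = 11/2 ≈ 5.5000)
N = 1/729 ≈ 0.0013717
sqrt(N + (12 + G*9)) = sqrt(1/729 + (12 + (11/2)*9)) = sqrt(1/729 + (12 + 99/2)) = sqrt(1/729 + 123/2) = sqrt(89669/1458) = sqrt(179338)/54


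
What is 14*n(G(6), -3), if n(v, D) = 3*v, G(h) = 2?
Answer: 84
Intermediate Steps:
14*n(G(6), -3) = 14*(3*2) = 14*6 = 84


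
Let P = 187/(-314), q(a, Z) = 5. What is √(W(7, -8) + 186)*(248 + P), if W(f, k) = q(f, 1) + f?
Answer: 233055*√22/314 ≈ 3481.3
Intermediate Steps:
P = -187/314 (P = 187*(-1/314) = -187/314 ≈ -0.59554)
W(f, k) = 5 + f
√(W(7, -8) + 186)*(248 + P) = √((5 + 7) + 186)*(248 - 187/314) = √(12 + 186)*(77685/314) = √198*(77685/314) = (3*√22)*(77685/314) = 233055*√22/314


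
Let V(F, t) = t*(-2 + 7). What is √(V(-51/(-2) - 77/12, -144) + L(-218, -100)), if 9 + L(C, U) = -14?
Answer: I*√743 ≈ 27.258*I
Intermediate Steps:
L(C, U) = -23 (L(C, U) = -9 - 14 = -23)
V(F, t) = 5*t (V(F, t) = t*5 = 5*t)
√(V(-51/(-2) - 77/12, -144) + L(-218, -100)) = √(5*(-144) - 23) = √(-720 - 23) = √(-743) = I*√743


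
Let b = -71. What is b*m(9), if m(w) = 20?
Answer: -1420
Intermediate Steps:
b*m(9) = -71*20 = -1420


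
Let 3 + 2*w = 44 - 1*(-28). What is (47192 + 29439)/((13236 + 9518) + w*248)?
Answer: 76631/31310 ≈ 2.4475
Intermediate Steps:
w = 69/2 (w = -3/2 + (44 - 1*(-28))/2 = -3/2 + (44 + 28)/2 = -3/2 + (½)*72 = -3/2 + 36 = 69/2 ≈ 34.500)
(47192 + 29439)/((13236 + 9518) + w*248) = (47192 + 29439)/((13236 + 9518) + (69/2)*248) = 76631/(22754 + 8556) = 76631/31310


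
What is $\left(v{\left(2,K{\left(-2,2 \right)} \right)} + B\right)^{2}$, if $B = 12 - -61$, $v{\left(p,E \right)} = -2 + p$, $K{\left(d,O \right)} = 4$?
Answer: $5329$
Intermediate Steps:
$B = 73$ ($B = 12 + 61 = 73$)
$\left(v{\left(2,K{\left(-2,2 \right)} \right)} + B\right)^{2} = \left(\left(-2 + 2\right) + 73\right)^{2} = \left(0 + 73\right)^{2} = 73^{2} = 5329$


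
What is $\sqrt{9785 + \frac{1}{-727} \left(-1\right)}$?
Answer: $\frac{4 \sqrt{323228562}}{727} \approx 98.919$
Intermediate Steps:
$\sqrt{9785 + \frac{1}{-727} \left(-1\right)} = \sqrt{9785 - - \frac{1}{727}} = \sqrt{9785 + \frac{1}{727}} = \sqrt{\frac{7113696}{727}} = \frac{4 \sqrt{323228562}}{727}$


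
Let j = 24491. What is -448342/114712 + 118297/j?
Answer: 1294870771/1404705796 ≈ 0.92181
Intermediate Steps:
-448342/114712 + 118297/j = -448342/114712 + 118297/24491 = -448342*1/114712 + 118297*(1/24491) = -224171/57356 + 118297/24491 = 1294870771/1404705796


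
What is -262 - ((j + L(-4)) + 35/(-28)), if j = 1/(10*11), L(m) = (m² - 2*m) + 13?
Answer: -65507/220 ≈ -297.76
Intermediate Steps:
L(m) = 13 + m² - 2*m
j = 1/110 ≈ 0.0090909
-262 - ((j + L(-4)) + 35/(-28)) = -262 - ((1/110 + (13 + (-4)² - 2*(-4))) + 35/(-28)) = -262 - ((1/110 + (13 + 16 + 8)) + 35*(-1/28)) = -262 - ((1/110 + 37) - 5/4) = -262 - (4071/110 - 5/4) = -262 - 1*7867/220 = -262 - 7867/220 = -65507/220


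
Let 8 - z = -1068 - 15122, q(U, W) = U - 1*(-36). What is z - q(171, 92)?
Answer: 15991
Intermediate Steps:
q(U, W) = 36 + U (q(U, W) = U + 36 = 36 + U)
z = 16198 (z = 8 - (-1068 - 15122) = 8 - 1*(-16190) = 8 + 16190 = 16198)
z - q(171, 92) = 16198 - (36 + 171) = 16198 - 1*207 = 16198 - 207 = 15991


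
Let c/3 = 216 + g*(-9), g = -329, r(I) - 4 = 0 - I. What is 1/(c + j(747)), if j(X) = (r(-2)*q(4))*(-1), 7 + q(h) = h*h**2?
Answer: 1/9189 ≈ 0.00010883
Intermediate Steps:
q(h) = -7 + h**3 (q(h) = -7 + h*h**2 = -7 + h**3)
r(I) = 4 - I (r(I) = 4 + (0 - I) = 4 - I)
j(X) = -342 (j(X) = ((4 - 1*(-2))*(-7 + 4**3))*(-1) = ((4 + 2)*(-7 + 64))*(-1) = (6*57)*(-1) = 342*(-1) = -342)
c = 9531 (c = 3*(216 - 329*(-9)) = 3*(216 + 2961) = 3*3177 = 9531)
1/(c + j(747)) = 1/(9531 - 342) = 1/9189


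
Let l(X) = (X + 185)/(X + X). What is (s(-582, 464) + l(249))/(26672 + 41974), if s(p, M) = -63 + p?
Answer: -80194/8546427 ≈ -0.0093833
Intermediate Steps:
l(X) = (185 + X)/(2*X) (l(X) = (185 + X)/((2*X)) = (185 + X)*(1/(2*X)) = (185 + X)/(2*X))
(s(-582, 464) + l(249))/(26672 + 41974) = ((-63 - 582) + (½)*(185 + 249)/249)/(26672 + 41974) = (-645 + (½)*(1/249)*434)/68646 = (-645 + 217/249)*(1/68646) = -160388/249*1/68646 = -80194/8546427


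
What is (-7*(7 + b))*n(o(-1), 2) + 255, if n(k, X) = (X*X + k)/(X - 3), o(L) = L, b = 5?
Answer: 507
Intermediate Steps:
n(k, X) = (k + X²)/(-3 + X) (n(k, X) = (X² + k)/(-3 + X) = (k + X²)/(-3 + X))
(-7*(7 + b))*n(o(-1), 2) + 255 = (-7*(7 + 5))*((-1 + 2²)/(-3 + 2)) + 255 = (-7*12)*((-1 + 4)/(-1)) + 255 = -(-84)*3 + 255 = -84*(-3) + 255 = 252 + 255 = 507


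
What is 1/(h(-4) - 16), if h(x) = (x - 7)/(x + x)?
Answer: -8/117 ≈ -0.068376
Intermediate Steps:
h(x) = (-7 + x)/(2*x) (h(x) = (-7 + x)/((2*x)) = (-7 + x)*(1/(2*x)) = (-7 + x)/(2*x))
1/(h(-4) - 16) = 1/((1/2)*(-7 - 4)/(-4) - 16) = 1/((1/2)*(-1/4)*(-11) - 16) = 1/(11/8 - 16) = 1/(-117/8) = -8/117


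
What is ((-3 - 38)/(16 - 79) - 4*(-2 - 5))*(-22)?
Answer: -39710/63 ≈ -630.32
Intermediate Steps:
((-3 - 38)/(16 - 79) - 4*(-2 - 5))*(-22) = (-41/(-63) - 4*(-7))*(-22) = (-41*(-1/63) + 28)*(-22) = (41/63 + 28)*(-22) = (1805/63)*(-22) = -39710/63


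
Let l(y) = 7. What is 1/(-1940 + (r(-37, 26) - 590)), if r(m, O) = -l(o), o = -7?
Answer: -1/2537 ≈ -0.00039417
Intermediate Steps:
r(m, O) = -7 (r(m, O) = -1*7 = -7)
1/(-1940 + (r(-37, 26) - 590)) = 1/(-1940 + (-7 - 590)) = 1/(-1940 - 597) = 1/(-2537) = -1/2537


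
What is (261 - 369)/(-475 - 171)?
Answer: 54/323 ≈ 0.16718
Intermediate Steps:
(261 - 369)/(-475 - 171) = -108/(-646) = -108*(-1/646) = 54/323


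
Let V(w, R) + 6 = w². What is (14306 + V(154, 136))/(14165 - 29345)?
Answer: -288/115 ≈ -2.5043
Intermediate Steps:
V(w, R) = -6 + w²
(14306 + V(154, 136))/(14165 - 29345) = (14306 + (-6 + 154²))/(14165 - 29345) = (14306 + (-6 + 23716))/(-15180) = (14306 + 23710)*(-1/15180) = 38016*(-1/15180) = -288/115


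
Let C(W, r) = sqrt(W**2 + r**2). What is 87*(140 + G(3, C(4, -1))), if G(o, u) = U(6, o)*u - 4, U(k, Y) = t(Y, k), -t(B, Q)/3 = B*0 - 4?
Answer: 11832 + 1044*sqrt(17) ≈ 16137.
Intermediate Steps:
t(B, Q) = 12 (t(B, Q) = -3*(B*0 - 4) = -3*(0 - 4) = -3*(-4) = 12)
U(k, Y) = 12
G(o, u) = -4 + 12*u (G(o, u) = 12*u - 4 = -4 + 12*u)
87*(140 + G(3, C(4, -1))) = 87*(140 + (-4 + 12*sqrt(4**2 + (-1)**2))) = 87*(140 + (-4 + 12*sqrt(16 + 1))) = 87*(140 + (-4 + 12*sqrt(17))) = 87*(136 + 12*sqrt(17)) = 11832 + 1044*sqrt(17)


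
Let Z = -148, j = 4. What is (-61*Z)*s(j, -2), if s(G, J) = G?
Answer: 36112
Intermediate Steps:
(-61*Z)*s(j, -2) = -61*(-148)*4 = 9028*4 = 36112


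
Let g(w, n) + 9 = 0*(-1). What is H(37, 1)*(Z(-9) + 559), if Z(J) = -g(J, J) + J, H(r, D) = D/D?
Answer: 559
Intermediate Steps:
g(w, n) = -9 (g(w, n) = -9 + 0*(-1) = -9 + 0 = -9)
H(r, D) = 1
Z(J) = 9 + J (Z(J) = -1*(-9) + J = 9 + J)
H(37, 1)*(Z(-9) + 559) = 1*((9 - 9) + 559) = 1*(0 + 559) = 1*559 = 559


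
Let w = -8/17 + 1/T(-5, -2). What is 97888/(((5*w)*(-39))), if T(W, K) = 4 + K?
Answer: -3328192/195 ≈ -17068.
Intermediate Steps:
w = 1/34 (w = -8/17 + 1/(4 - 2) = -8*1/17 + 1/2 = -8/17 + 1*(½) = -8/17 + ½ = 1/34 ≈ 0.029412)
97888/(((5*w)*(-39))) = 97888/(((5*(1/34))*(-39))) = 97888/(((5/34)*(-39))) = 97888/(-195/34) = 97888*(-34/195) = -3328192/195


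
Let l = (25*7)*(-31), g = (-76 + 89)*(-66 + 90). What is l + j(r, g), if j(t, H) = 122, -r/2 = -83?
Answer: -5303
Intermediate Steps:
g = 312 (g = 13*24 = 312)
r = 166 (r = -2*(-83) = 166)
l = -5425 (l = 175*(-31) = -5425)
l + j(r, g) = -5425 + 122 = -5303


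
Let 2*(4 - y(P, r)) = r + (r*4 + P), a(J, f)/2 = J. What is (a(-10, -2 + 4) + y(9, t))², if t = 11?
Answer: 2304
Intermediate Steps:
a(J, f) = 2*J
y(P, r) = 4 - 5*r/2 - P/2 (y(P, r) = 4 - (r + (r*4 + P))/2 = 4 - (r + (4*r + P))/2 = 4 - (r + (P + 4*r))/2 = 4 - (P + 5*r)/2 = 4 + (-5*r/2 - P/2) = 4 - 5*r/2 - P/2)
(a(-10, -2 + 4) + y(9, t))² = (2*(-10) + (4 - 5/2*11 - ½*9))² = (-20 + (4 - 55/2 - 9/2))² = (-20 - 28)² = (-48)² = 2304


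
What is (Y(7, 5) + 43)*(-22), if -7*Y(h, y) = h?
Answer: -924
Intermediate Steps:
Y(h, y) = -h/7
(Y(7, 5) + 43)*(-22) = (-1/7*7 + 43)*(-22) = (-1 + 43)*(-22) = 42*(-22) = -924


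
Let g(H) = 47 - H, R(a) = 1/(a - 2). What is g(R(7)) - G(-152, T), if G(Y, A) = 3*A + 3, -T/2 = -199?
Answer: -5751/5 ≈ -1150.2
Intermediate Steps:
T = 398 (T = -2*(-199) = 398)
R(a) = 1/(-2 + a)
G(Y, A) = 3 + 3*A
g(R(7)) - G(-152, T) = (47 - 1/(-2 + 7)) - (3 + 3*398) = (47 - 1/5) - (3 + 1194) = (47 - 1*1/5) - 1*1197 = (47 - 1/5) - 1197 = 234/5 - 1197 = -5751/5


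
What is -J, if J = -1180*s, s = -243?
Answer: -286740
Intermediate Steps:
J = 286740 (J = -1180*(-243) = 286740)
-J = -1*286740 = -286740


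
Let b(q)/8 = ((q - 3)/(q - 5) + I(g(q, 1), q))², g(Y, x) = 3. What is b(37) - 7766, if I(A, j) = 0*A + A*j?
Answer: 2966337/32 ≈ 92698.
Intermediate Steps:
I(A, j) = A*j (I(A, j) = 0 + A*j = A*j)
b(q) = 8*(3*q + (-3 + q)/(-5 + q))² (b(q) = 8*((q - 3)/(q - 5) + 3*q)² = 8*((-3 + q)/(-5 + q) + 3*q)² = 8*(3*q + (-3 + q)/(-5 + q))²)
b(37) - 7766 = 8*(-3 - 14*37 + 3*37²)²/(-5 + 37)² - 7766 = 8*(-3 - 518 + 3*1369)²/32² - 7766 = 8*(1/1024)*(-3 - 518 + 4107)² - 7766 = 8*(1/1024)*3586² - 7766 = 8*(1/1024)*12859396 - 7766 = 3214849/32 - 7766 = 2966337/32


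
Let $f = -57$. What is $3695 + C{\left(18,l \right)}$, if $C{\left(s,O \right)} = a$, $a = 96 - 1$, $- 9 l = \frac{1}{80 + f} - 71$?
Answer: $3790$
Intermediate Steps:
$l = \frac{544}{69}$ ($l = - \frac{\frac{1}{80 - 57} - 71}{9} = - \frac{\frac{1}{23} - 71}{9} = \left(- \frac{1}{9}\right) \left(- \frac{1632}{23}\right) = \frac{544}{69} \approx 7.8841$)
$a = 95$ ($a = 96 - 1 = 95$)
$C{\left(s,O \right)} = 95$
$3695 + C{\left(18,l \right)} = 3695 + 95 = 3790$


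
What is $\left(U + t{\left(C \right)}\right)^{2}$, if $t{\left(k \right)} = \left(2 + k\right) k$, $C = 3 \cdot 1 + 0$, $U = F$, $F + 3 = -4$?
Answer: $64$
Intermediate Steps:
$F = -7$ ($F = -3 - 4 = -7$)
$U = -7$
$C = 3$ ($C = 3 + 0 = 3$)
$t{\left(k \right)} = k \left(2 + k\right)$
$\left(U + t{\left(C \right)}\right)^{2} = \left(-7 + 3 \left(2 + 3\right)\right)^{2} = \left(-7 + 3 \cdot 5\right)^{2} = \left(-7 + 15\right)^{2} = 8^{2} = 64$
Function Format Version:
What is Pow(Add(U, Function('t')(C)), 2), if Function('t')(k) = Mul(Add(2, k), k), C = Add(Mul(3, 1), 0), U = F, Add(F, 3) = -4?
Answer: 64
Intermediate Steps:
F = -7 (F = Add(-3, -4) = -7)
U = -7
C = 3 (C = Add(3, 0) = 3)
Function('t')(k) = Mul(k, Add(2, k))
Pow(Add(U, Function('t')(C)), 2) = Pow(Add(-7, Mul(3, Add(2, 3))), 2) = Pow(Add(-7, Mul(3, 5)), 2) = Pow(Add(-7, 15), 2) = Pow(8, 2) = 64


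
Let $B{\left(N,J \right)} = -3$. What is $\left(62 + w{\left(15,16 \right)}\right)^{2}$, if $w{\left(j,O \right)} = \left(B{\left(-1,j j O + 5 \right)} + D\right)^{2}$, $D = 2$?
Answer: $3969$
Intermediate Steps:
$w{\left(j,O \right)} = 1$ ($w{\left(j,O \right)} = \left(-3 + 2\right)^{2} = \left(-1\right)^{2} = 1$)
$\left(62 + w{\left(15,16 \right)}\right)^{2} = \left(62 + 1\right)^{2} = 63^{2} = 3969$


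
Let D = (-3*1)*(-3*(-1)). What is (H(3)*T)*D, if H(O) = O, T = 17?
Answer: -459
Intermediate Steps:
D = -9 (D = -3*3 = -9)
(H(3)*T)*D = (3*17)*(-9) = 51*(-9) = -459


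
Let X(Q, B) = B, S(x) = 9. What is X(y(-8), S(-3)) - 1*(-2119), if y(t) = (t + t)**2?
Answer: 2128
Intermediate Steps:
y(t) = 4*t**2 (y(t) = (2*t)**2 = 4*t**2)
X(y(-8), S(-3)) - 1*(-2119) = 9 - 1*(-2119) = 9 + 2119 = 2128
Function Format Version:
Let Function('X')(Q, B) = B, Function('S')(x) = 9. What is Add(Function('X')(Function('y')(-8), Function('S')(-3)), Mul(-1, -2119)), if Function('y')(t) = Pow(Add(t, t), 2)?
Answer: 2128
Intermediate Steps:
Function('y')(t) = Mul(4, Pow(t, 2)) (Function('y')(t) = Pow(Mul(2, t), 2) = Mul(4, Pow(t, 2)))
Add(Function('X')(Function('y')(-8), Function('S')(-3)), Mul(-1, -2119)) = Add(9, Mul(-1, -2119)) = Add(9, 2119) = 2128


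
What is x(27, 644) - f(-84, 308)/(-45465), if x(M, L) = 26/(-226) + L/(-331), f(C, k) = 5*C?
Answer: -33523087/16195499 ≈ -2.0699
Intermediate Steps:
x(M, L) = -13/113 - L/331 (x(M, L) = 26*(-1/226) + L*(-1/331) = -13/113 - L/331)
x(27, 644) - f(-84, 308)/(-45465) = (-13/113 - 1/331*644) - 5*(-84)/(-45465) = (-13/113 - 644/331) - (-420)*(-1)/45465 = -77075/37403 - 1*4/433 = -77075/37403 - 4/433 = -33523087/16195499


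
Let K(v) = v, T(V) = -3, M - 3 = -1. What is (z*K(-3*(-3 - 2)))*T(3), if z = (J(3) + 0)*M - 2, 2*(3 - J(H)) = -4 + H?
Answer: -225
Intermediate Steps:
M = 2 (M = 3 - 1 = 2)
J(H) = 5 - H/2 (J(H) = 3 - (-4 + H)/2 = 3 + (2 - H/2) = 5 - H/2)
z = 5 (z = ((5 - ½*3) + 0)*2 - 2 = ((5 - 3/2) + 0)*2 - 2 = (7/2 + 0)*2 - 2 = (7/2)*2 - 2 = 7 - 2 = 5)
(z*K(-3*(-3 - 2)))*T(3) = (5*(-3*(-3 - 2)))*(-3) = (5*(-3*(-5)))*(-3) = (5*15)*(-3) = 75*(-3) = -225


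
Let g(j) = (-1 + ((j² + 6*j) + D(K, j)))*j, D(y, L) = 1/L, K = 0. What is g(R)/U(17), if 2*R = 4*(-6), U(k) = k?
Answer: -851/17 ≈ -50.059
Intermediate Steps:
R = -12 (R = (4*(-6))/2 = (½)*(-24) = -12)
g(j) = j*(-1 + 1/j + j² + 6*j) (g(j) = (-1 + ((j² + 6*j) + 1/j))*j = (-1 + (1/j + j² + 6*j))*j = (-1 + 1/j + j² + 6*j)*j = j*(-1 + 1/j + j² + 6*j))
g(R)/U(17) = (1 - 12*(-1 + (-12)² + 6*(-12)))/17 = (1 - 12*(-1 + 144 - 72))*(1/17) = (1 - 12*71)*(1/17) = (1 - 852)*(1/17) = -851*1/17 = -851/17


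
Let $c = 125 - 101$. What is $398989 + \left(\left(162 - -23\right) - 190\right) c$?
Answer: $398869$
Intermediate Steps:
$c = 24$ ($c = 125 - 101 = 24$)
$398989 + \left(\left(162 - -23\right) - 190\right) c = 398989 + \left(\left(162 - -23\right) - 190\right) 24 = 398989 + \left(\left(162 + 23\right) - 190\right) 24 = 398989 + \left(185 - 190\right) 24 = 398989 - 120 = 398869$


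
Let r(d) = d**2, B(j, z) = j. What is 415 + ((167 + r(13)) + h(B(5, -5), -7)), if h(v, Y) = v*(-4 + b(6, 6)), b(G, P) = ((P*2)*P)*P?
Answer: 2891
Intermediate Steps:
b(G, P) = 2*P**3 (b(G, P) = ((2*P)*P)*P = (2*P**2)*P = 2*P**3)
h(v, Y) = 428*v (h(v, Y) = v*(-4 + 2*6**3) = v*(-4 + 2*216) = v*(-4 + 432) = v*428 = 428*v)
415 + ((167 + r(13)) + h(B(5, -5), -7)) = 415 + ((167 + 13**2) + 428*5) = 415 + ((167 + 169) + 2140) = 415 + (336 + 2140) = 415 + 2476 = 2891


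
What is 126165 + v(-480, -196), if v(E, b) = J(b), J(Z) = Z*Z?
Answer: 164581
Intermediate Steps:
J(Z) = Z**2
v(E, b) = b**2
126165 + v(-480, -196) = 126165 + (-196)**2 = 126165 + 38416 = 164581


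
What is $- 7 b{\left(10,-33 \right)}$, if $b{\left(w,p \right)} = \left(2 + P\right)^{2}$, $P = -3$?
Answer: $-7$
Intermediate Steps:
$b{\left(w,p \right)} = 1$ ($b{\left(w,p \right)} = \left(2 - 3\right)^{2} = \left(-1\right)^{2} = 1$)
$- 7 b{\left(10,-33 \right)} = \left(-7\right) 1 = -7$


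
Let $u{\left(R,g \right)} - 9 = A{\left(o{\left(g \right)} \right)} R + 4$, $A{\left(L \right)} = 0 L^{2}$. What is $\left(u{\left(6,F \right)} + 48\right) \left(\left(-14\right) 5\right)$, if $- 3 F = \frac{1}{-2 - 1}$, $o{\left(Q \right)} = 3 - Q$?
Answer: $-4270$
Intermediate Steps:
$F = \frac{1}{9}$ ($F = - \frac{1}{3 \left(-2 - 1\right)} = - \frac{1}{3 \left(-3\right)} = \left(- \frac{1}{3}\right) \left(- \frac{1}{3}\right) = \frac{1}{9} \approx 0.11111$)
$A{\left(L \right)} = 0$
$u{\left(R,g \right)} = 13$ ($u{\left(R,g \right)} = 9 + \left(0 R + 4\right) = 9 + \left(0 + 4\right) = 9 + 4 = 13$)
$\left(u{\left(6,F \right)} + 48\right) \left(\left(-14\right) 5\right) = \left(13 + 48\right) \left(\left(-14\right) 5\right) = 61 \left(-70\right) = -4270$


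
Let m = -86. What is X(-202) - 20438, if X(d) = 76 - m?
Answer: -20276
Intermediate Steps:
X(d) = 162 (X(d) = 76 - 1*(-86) = 76 + 86 = 162)
X(-202) - 20438 = 162 - 20438 = -20276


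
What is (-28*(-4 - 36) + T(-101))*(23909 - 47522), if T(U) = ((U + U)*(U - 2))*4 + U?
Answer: -1989229959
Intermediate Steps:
T(U) = U + 8*U*(-2 + U) (T(U) = ((2*U)*(-2 + U))*4 + U = (2*U*(-2 + U))*4 + U = 8*U*(-2 + U) + U = U + 8*U*(-2 + U))
(-28*(-4 - 36) + T(-101))*(23909 - 47522) = (-28*(-4 - 36) - 101*(-15 + 8*(-101)))*(23909 - 47522) = (-28*(-40) - 101*(-15 - 808))*(-23613) = (1120 - 101*(-823))*(-23613) = (1120 + 83123)*(-23613) = 84243*(-23613) = -1989229959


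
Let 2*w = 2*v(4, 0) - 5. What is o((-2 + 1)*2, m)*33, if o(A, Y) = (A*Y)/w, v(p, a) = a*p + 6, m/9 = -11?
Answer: 13068/7 ≈ 1866.9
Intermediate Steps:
m = -99 (m = 9*(-11) = -99)
v(p, a) = 6 + a*p
w = 7/2 (w = (2*(6 + 0*4) - 5)/2 = (2*(6 + 0) - 5)/2 = (2*6 - 5)/2 = (12 - 5)/2 = (½)*7 = 7/2 ≈ 3.5000)
o(A, Y) = 2*A*Y/7 (o(A, Y) = (A*Y)/(7/2) = (A*Y)*(2/7) = 2*A*Y/7)
o((-2 + 1)*2, m)*33 = ((2/7)*((-2 + 1)*2)*(-99))*33 = ((2/7)*(-1*2)*(-99))*33 = ((2/7)*(-2)*(-99))*33 = (396/7)*33 = 13068/7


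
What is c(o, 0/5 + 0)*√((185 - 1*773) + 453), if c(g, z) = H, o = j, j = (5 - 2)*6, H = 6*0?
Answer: 0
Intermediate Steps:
H = 0
j = 18 (j = 3*6 = 18)
o = 18
c(g, z) = 0
c(o, 0/5 + 0)*√((185 - 1*773) + 453) = 0*√((185 - 1*773) + 453) = 0*√((185 - 773) + 453) = 0*√(-588 + 453) = 0*√(-135) = 0*(3*I*√15) = 0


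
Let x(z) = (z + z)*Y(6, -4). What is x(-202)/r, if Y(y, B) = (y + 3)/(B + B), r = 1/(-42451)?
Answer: -38587959/2 ≈ -1.9294e+7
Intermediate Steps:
r = -1/42451 ≈ -2.3557e-5
Y(y, B) = (3 + y)/(2*B) (Y(y, B) = (3 + y)/((2*B)) = (3 + y)*(1/(2*B)) = (3 + y)/(2*B))
x(z) = -9*z/4 (x(z) = (z + z)*((½)*(3 + 6)/(-4)) = (2*z)*((½)*(-¼)*9) = (2*z)*(-9/8) = -9*z/4)
x(-202)/r = (-9/4*(-202))/(-1/42451) = (909/2)*(-42451) = -38587959/2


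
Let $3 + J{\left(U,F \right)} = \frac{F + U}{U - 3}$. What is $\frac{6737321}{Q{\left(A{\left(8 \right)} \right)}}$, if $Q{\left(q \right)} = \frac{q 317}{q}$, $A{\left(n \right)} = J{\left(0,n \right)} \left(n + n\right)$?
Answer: $\frac{6737321}{317} \approx 21253.0$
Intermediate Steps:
$J{\left(U,F \right)} = -3 + \frac{F + U}{-3 + U}$ ($J{\left(U,F \right)} = -3 + \frac{F + U}{U - 3} = -3 + \frac{F + U}{-3 + U}$)
$A{\left(n \right)} = 2 n \left(-3 - \frac{n}{3}\right)$ ($A{\left(n \right)} = \frac{9 + n - 0}{-3 + 0} \left(n + n\right) = \frac{9 + n + 0}{-3} \cdot 2 n = - \frac{9 + n}{3} \cdot 2 n = \left(-3 - \frac{n}{3}\right) 2 n = 2 n \left(-3 - \frac{n}{3}\right)$)
$Q{\left(q \right)} = 317$ ($Q{\left(q \right)} = \frac{317 q}{q} = 317$)
$\frac{6737321}{Q{\left(A{\left(8 \right)} \right)}} = \frac{6737321}{317}$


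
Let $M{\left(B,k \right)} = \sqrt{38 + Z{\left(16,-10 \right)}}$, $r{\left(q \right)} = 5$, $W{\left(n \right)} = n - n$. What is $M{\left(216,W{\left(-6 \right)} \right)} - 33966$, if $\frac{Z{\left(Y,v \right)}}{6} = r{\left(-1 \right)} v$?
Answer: $-33966 + i \sqrt{262} \approx -33966.0 + 16.186 i$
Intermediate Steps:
$W{\left(n \right)} = 0$
$Z{\left(Y,v \right)} = 30 v$ ($Z{\left(Y,v \right)} = 6 \cdot 5 v = 30 v$)
$M{\left(B,k \right)} = i \sqrt{262}$ ($M{\left(B,k \right)} = \sqrt{38 + 30 \left(-10\right)} = \sqrt{38 - 300} = \sqrt{-262} = i \sqrt{262}$)
$M{\left(216,W{\left(-6 \right)} \right)} - 33966 = i \sqrt{262} - 33966 = -33966 + i \sqrt{262}$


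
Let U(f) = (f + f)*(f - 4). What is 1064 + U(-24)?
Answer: 2408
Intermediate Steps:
U(f) = 2*f*(-4 + f) (U(f) = (2*f)*(-4 + f) = 2*f*(-4 + f))
1064 + U(-24) = 1064 + 2*(-24)*(-4 - 24) = 1064 + 2*(-24)*(-28) = 1064 + 1344 = 2408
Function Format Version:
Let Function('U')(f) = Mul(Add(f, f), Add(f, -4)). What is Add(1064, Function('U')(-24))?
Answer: 2408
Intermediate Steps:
Function('U')(f) = Mul(2, f, Add(-4, f)) (Function('U')(f) = Mul(Mul(2, f), Add(-4, f)) = Mul(2, f, Add(-4, f)))
Add(1064, Function('U')(-24)) = Add(1064, Mul(2, -24, Add(-4, -24))) = Add(1064, Mul(2, -24, -28)) = Add(1064, 1344) = 2408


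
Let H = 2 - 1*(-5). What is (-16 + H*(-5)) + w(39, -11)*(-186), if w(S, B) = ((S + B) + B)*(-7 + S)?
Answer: -101235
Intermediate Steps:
H = 7 (H = 2 + 5 = 7)
w(S, B) = (-7 + S)*(S + 2*B) (w(S, B) = ((B + S) + B)*(-7 + S) = (S + 2*B)*(-7 + S) = (-7 + S)*(S + 2*B))
(-16 + H*(-5)) + w(39, -11)*(-186) = (-16 + 7*(-5)) + (39**2 - 14*(-11) - 7*39 + 2*(-11)*39)*(-186) = (-16 - 35) + (1521 + 154 - 273 - 858)*(-186) = -51 + 544*(-186) = -51 - 101184 = -101235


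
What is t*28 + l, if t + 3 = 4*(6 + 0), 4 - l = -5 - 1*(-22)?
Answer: 575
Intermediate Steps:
l = -13 (l = 4 - (-5 - 1*(-22)) = 4 - (-5 + 22) = 4 - 1*17 = 4 - 17 = -13)
t = 21 (t = -3 + 4*(6 + 0) = -3 + 4*6 = -3 + 24 = 21)
t*28 + l = 21*28 - 13 = 588 - 13 = 575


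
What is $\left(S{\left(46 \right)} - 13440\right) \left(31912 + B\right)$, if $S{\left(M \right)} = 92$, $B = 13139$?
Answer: $-601340748$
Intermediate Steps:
$\left(S{\left(46 \right)} - 13440\right) \left(31912 + B\right) = \left(92 - 13440\right) \left(31912 + 13139\right) = \left(-13348\right) 45051 = -601340748$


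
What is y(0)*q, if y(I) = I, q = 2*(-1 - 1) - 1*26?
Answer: 0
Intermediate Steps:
q = -30 (q = 2*(-2) - 26 = -4 - 26 = -30)
y(0)*q = 0*(-30) = 0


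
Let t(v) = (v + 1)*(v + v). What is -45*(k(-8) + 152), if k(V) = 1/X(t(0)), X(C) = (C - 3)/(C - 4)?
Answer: -6900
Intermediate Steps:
t(v) = 2*v*(1 + v) (t(v) = (1 + v)*(2*v) = 2*v*(1 + v))
X(C) = (-3 + C)/(-4 + C)
k(V) = 4/3 (k(V) = 1/((-3 + 2*0*(1 + 0))/(-4 + 2*0*(1 + 0))) = 1/((-3 + 2*0*1)/(-4 + 2*0*1)) = 1/((-3 + 0)/(-4 + 0)) = 1/(-3/(-4)) = 1/(-¼*(-3)) = 1/(¾) = 4/3)
-45*(k(-8) + 152) = -45*(4/3 + 152) = -45*460/3 = -6900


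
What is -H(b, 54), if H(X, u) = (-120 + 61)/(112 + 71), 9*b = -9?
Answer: 59/183 ≈ 0.32240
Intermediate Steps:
b = -1 (b = (1/9)*(-9) = -1)
H(X, u) = -59/183
-H(b, 54) = -1*(-59/183) = 59/183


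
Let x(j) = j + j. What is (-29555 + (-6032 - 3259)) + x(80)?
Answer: -38686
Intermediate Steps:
x(j) = 2*j
(-29555 + (-6032 - 3259)) + x(80) = (-29555 + (-6032 - 3259)) + 2*80 = (-29555 - 9291) + 160 = -38846 + 160 = -38686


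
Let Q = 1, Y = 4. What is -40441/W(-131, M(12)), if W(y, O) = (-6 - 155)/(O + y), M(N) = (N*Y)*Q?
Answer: -3356603/161 ≈ -20848.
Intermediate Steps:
M(N) = 4*N (M(N) = (N*4)*1 = (4*N)*1 = 4*N)
W(y, O) = -161/(O + y)
-40441/W(-131, M(12)) = -40441/((-161/(4*12 - 131))) = -40441/((-161/(48 - 131))) = -40441/((-161/(-83))) = -40441/((-161*(-1/83))) = -40441/161/83 = -40441*83/161 = -3356603/161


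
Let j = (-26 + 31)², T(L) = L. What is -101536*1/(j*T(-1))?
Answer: 101536/25 ≈ 4061.4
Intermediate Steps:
j = 25 (j = 5² = 25)
-101536*1/(j*T(-1)) = -101536/((-1*25)) = -101536/(-25) = -101536*(-1/25) = 101536/25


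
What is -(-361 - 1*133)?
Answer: 494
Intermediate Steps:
-(-361 - 1*133) = -(-361 - 133) = -1*(-494) = 494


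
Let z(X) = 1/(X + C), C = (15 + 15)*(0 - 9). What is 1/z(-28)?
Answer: -298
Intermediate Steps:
C = -270 (C = 30*(-9) = -270)
z(X) = 1/(-270 + X) (z(X) = 1/(X - 270) = 1/(-270 + X))
1/z(-28) = 1/(1/(-270 - 28)) = 1/(1/(-298)) = 1/(-1/298) = -298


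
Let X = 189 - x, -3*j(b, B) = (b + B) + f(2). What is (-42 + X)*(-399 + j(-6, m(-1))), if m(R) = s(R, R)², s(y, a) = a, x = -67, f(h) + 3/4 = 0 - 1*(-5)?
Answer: -170665/2 ≈ -85333.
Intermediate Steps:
f(h) = 17/4 (f(h) = -¾ + (0 - 1*(-5)) = -¾ + (0 + 5) = -¾ + 5 = 17/4)
m(R) = R²
j(b, B) = -17/12 - B/3 - b/3 (j(b, B) = -((b + B) + 17/4)/3 = -((B + b) + 17/4)/3 = -(17/4 + B + b)/3 = -17/12 - B/3 - b/3)
X = 256 (X = 189 - 1*(-67) = 189 + 67 = 256)
(-42 + X)*(-399 + j(-6, m(-1))) = (-42 + 256)*(-399 + (-17/12 - ⅓*(-1)² - ⅓*(-6))) = 214*(-399 + (-17/12 - ⅓*1 + 2)) = 214*(-399 + (-17/12 - ⅓ + 2)) = 214*(-399 + ¼) = 214*(-1595/4) = -170665/2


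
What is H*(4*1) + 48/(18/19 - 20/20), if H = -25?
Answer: -1012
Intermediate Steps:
H*(4*1) + 48/(18/19 - 20/20) = -100 + 48/(18/19 - 20/20) = -25*4 + 48/(18*(1/19) - 20*1/20) = -100 + 48/(18/19 - 1) = -100 + 48/(-1/19) = -100 + 48*(-19) = -100 - 912 = -1012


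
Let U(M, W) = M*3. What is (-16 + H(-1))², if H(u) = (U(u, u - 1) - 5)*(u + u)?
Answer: 0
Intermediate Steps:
U(M, W) = 3*M
H(u) = 2*u*(-5 + 3*u) (H(u) = (3*u - 5)*(u + u) = (-5 + 3*u)*(2*u) = 2*u*(-5 + 3*u))
(-16 + H(-1))² = (-16 + 2*(-1)*(-5 + 3*(-1)))² = (-16 + 2*(-1)*(-5 - 3))² = (-16 + 2*(-1)*(-8))² = (-16 + 16)² = 0² = 0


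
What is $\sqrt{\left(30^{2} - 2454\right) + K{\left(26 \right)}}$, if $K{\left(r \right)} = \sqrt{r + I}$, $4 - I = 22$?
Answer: $\sqrt{-1554 + 2 \sqrt{2}} \approx 39.385 i$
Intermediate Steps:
$I = -18$ ($I = 4 - 22 = -18$)
$K{\left(r \right)} = \sqrt{-18 + r}$ ($K{\left(r \right)} = \sqrt{r - 18} = \sqrt{-18 + r}$)
$\sqrt{\left(30^{2} - 2454\right) + K{\left(26 \right)}} = \sqrt{\left(30^{2} - 2454\right) + \sqrt{-18 + 26}} = \sqrt{\left(900 - 2454\right) + \sqrt{8}} = \sqrt{-1554 + 2 \sqrt{2}}$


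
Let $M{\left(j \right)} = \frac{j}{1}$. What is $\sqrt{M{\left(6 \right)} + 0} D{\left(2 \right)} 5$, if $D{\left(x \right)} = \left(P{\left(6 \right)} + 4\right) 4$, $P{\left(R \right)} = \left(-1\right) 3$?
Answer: $20 \sqrt{6} \approx 48.99$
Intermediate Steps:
$P{\left(R \right)} = -3$
$M{\left(j \right)} = j$ ($M{\left(j \right)} = j 1 = j$)
$D{\left(x \right)} = 4$ ($D{\left(x \right)} = \left(-3 + 4\right) 4 = 1 \cdot 4 = 4$)
$\sqrt{M{\left(6 \right)} + 0} D{\left(2 \right)} 5 = \sqrt{6 + 0} \cdot 4 \cdot 5 = \sqrt{6} \cdot 4 \cdot 5 = 4 \sqrt{6} \cdot 5 = 20 \sqrt{6}$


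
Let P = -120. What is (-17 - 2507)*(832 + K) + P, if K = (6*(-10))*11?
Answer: -434248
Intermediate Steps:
K = -660 (K = -60*11 = -660)
(-17 - 2507)*(832 + K) + P = (-17 - 2507)*(832 - 660) - 120 = -2524*172 - 120 = -434128 - 120 = -434248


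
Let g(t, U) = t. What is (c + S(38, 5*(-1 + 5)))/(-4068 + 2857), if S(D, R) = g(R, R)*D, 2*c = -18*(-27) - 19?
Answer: -1987/2422 ≈ -0.82040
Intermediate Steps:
c = 467/2 (c = (-18*(-27) - 19)/2 = (486 - 19)/2 = (½)*467 = 467/2 ≈ 233.50)
S(D, R) = D*R (S(D, R) = R*D = D*R)
(c + S(38, 5*(-1 + 5)))/(-4068 + 2857) = (467/2 + 38*(5*(-1 + 5)))/(-4068 + 2857) = (467/2 + 38*(5*4))/(-1211) = (467/2 + 38*20)*(-1/1211) = (467/2 + 760)*(-1/1211) = (1987/2)*(-1/1211) = -1987/2422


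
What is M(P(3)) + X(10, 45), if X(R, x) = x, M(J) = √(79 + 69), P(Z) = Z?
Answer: 45 + 2*√37 ≈ 57.166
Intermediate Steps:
M(J) = 2*√37 (M(J) = √148 = 2*√37)
M(P(3)) + X(10, 45) = 2*√37 + 45 = 45 + 2*√37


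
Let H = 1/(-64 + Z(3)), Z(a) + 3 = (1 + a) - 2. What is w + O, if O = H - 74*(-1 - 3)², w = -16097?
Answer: -1123266/65 ≈ -17281.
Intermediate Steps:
Z(a) = -4 + a (Z(a) = -3 + ((1 + a) - 2) = -3 + (-1 + a) = -4 + a)
H = -1/65 (H = 1/(-64 + (-4 + 3)) = 1/(-64 - 1) = 1/(-65) = -1/65 ≈ -0.015385)
O = -76961/65 (O = -1/65 - 74*(-1 - 3)² = -1/65 - 74*(-4)² = -1/65 - 74*16 = -1/65 - 1184 = -76961/65 ≈ -1184.0)
w + O = -16097 - 76961/65 = -1123266/65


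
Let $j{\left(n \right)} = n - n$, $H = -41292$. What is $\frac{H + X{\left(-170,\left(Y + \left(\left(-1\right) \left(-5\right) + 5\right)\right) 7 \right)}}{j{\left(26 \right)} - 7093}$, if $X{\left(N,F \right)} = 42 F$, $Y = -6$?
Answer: $\frac{40116}{7093} \approx 5.6557$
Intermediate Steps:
$j{\left(n \right)} = 0$
$\frac{H + X{\left(-170,\left(Y + \left(\left(-1\right) \left(-5\right) + 5\right)\right) 7 \right)}}{j{\left(26 \right)} - 7093} = \frac{-41292 + 42 \left(-6 + \left(\left(-1\right) \left(-5\right) + 5\right)\right) 7}{0 - 7093} = \frac{-41292 + 42 \left(-6 + \left(5 + 5\right)\right) 7}{-7093} = \left(-41292 + 42 \left(-6 + 10\right) 7\right) \left(- \frac{1}{7093}\right) = \left(-41292 + 42 \cdot 4 \cdot 7\right) \left(- \frac{1}{7093}\right) = \left(-41292 + 42 \cdot 28\right) \left(- \frac{1}{7093}\right) = \left(-41292 + 1176\right) \left(- \frac{1}{7093}\right) = \left(-40116\right) \left(- \frac{1}{7093}\right) = \frac{40116}{7093}$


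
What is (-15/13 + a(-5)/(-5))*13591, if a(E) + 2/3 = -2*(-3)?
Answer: -5884903/195 ≈ -30179.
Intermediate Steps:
a(E) = 16/3 (a(E) = -⅔ - 2*(-3) = -⅔ + 6 = 16/3)
(-15/13 + a(-5)/(-5))*13591 = (-15/13 + (16/3)/(-5))*13591 = (-15*1/13 + (16/3)*(-⅕))*13591 = (-15/13 - 16/15)*13591 = -433/195*13591 = -5884903/195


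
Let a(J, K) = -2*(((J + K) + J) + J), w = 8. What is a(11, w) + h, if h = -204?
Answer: -286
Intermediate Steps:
a(J, K) = -6*J - 2*K (a(J, K) = -2*((K + 2*J) + J) = -2*(K + 3*J) = -6*J - 2*K)
a(11, w) + h = (-6*11 - 2*8) - 204 = (-66 - 16) - 204 = -82 - 204 = -286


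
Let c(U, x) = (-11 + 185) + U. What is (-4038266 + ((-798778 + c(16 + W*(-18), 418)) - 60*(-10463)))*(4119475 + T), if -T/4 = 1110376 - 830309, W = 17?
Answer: -12624801961660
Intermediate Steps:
T = -1120268 (T = -4*(1110376 - 830309) = -4*280067 = -1120268)
c(U, x) = 174 + U
(-4038266 + ((-798778 + c(16 + W*(-18), 418)) - 60*(-10463)))*(4119475 + T) = (-4038266 + ((-798778 + (174 + (16 + 17*(-18)))) - 60*(-10463)))*(4119475 - 1120268) = (-4038266 + ((-798778 + (174 + (16 - 306))) + 627780))*2999207 = (-4038266 + ((-798778 + (174 - 290)) + 627780))*2999207 = (-4038266 + ((-798778 - 116) + 627780))*2999207 = (-4038266 + (-798894 + 627780))*2999207 = (-4038266 - 171114)*2999207 = -4209380*2999207 = -12624801961660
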